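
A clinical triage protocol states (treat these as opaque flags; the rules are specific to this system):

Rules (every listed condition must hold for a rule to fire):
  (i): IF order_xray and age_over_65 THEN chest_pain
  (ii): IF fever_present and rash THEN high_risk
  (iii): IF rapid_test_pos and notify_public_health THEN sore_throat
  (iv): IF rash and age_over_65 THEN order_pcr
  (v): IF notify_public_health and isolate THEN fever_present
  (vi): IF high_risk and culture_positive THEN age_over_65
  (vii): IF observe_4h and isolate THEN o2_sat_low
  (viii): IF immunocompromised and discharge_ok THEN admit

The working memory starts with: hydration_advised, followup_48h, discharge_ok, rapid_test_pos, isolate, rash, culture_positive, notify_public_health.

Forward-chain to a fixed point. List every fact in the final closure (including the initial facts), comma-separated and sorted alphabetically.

Round 1 — (iii), (v), derive sore_throat, fever_present.
Round 2 — (ii), derive high_risk.
Round 3 — (vi), derive age_over_65.
Round 4 — (iv), derive order_pcr.

age_over_65, culture_positive, discharge_ok, fever_present, followup_48h, high_risk, hydration_advised, isolate, notify_public_health, order_pcr, rapid_test_pos, rash, sore_throat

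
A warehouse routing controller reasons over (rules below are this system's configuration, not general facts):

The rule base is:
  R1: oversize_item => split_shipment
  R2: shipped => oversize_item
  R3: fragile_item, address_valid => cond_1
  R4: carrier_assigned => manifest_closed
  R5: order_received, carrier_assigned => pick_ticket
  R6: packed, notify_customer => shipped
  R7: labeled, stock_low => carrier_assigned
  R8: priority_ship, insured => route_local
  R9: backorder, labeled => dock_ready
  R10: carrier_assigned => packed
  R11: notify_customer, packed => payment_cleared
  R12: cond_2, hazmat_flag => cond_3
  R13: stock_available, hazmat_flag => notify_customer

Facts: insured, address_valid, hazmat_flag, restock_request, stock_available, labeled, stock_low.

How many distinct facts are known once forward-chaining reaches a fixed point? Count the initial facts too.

Round 1: R7 [labeled, stock_low => carrier_assigned]; R13 [stock_available, hazmat_flag => notify_customer]. New: carrier_assigned, notify_customer.
Round 2: R4 [carrier_assigned => manifest_closed]; R10 [carrier_assigned => packed]. New: manifest_closed, packed.
Round 3: R6 [packed, notify_customer => shipped]; R11 [notify_customer, packed => payment_cleared]. New: shipped, payment_cleared.
Round 4: R2 [shipped => oversize_item]. New: oversize_item.
Round 5: R1 [oversize_item => split_shipment]. New: split_shipment.
Closure: {address_valid, carrier_assigned, hazmat_flag, insured, labeled, manifest_closed, notify_customer, oversize_item, packed, payment_cleared, restock_request, shipped, split_shipment, stock_available, stock_low} — 15 facts.

15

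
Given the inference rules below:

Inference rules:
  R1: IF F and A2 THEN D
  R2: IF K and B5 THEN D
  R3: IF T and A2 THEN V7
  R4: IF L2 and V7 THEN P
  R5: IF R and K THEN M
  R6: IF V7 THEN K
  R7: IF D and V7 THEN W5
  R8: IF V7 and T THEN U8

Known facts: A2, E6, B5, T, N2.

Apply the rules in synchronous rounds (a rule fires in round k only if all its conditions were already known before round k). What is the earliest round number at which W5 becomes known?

Round 1 fires R3, giving V7.
Round 2 fires R6, R8, giving K, U8.
Round 3 fires R2, giving D.
Round 4 fires R7, giving W5.
W5 first appears in round 4.

4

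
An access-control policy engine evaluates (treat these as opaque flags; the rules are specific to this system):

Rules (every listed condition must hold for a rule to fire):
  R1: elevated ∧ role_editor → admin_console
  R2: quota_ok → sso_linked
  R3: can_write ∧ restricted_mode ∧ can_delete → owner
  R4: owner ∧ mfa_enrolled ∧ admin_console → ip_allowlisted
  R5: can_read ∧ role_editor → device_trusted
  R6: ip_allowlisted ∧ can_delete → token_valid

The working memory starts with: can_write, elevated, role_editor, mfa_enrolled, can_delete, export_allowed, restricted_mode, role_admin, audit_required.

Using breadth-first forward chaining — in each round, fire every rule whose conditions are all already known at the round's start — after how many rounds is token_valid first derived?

3

Round 1 — R1, R3, derive admin_console, owner.
Round 2 — R4, derive ip_allowlisted.
Round 3 — R6, derive token_valid.
token_valid first appears in round 3.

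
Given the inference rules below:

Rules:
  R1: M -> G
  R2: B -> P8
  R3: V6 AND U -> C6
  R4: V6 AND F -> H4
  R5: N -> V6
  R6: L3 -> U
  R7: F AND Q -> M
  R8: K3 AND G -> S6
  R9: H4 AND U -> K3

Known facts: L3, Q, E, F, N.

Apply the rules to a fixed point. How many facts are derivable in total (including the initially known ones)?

Round 1: R5 [N -> V6]; R6 [L3 -> U]; R7 [F AND Q -> M]. Adds V6, U, M.
Round 2: R1 [M -> G]; R3 [V6 AND U -> C6]; R4 [V6 AND F -> H4]. Adds G, C6, H4.
Round 3: R9 [H4 AND U -> K3]. Adds K3.
Round 4: R8 [K3 AND G -> S6]. Adds S6.
Closure: {C6, E, F, G, H4, K3, L3, M, N, Q, S6, U, V6} — 13 facts.

13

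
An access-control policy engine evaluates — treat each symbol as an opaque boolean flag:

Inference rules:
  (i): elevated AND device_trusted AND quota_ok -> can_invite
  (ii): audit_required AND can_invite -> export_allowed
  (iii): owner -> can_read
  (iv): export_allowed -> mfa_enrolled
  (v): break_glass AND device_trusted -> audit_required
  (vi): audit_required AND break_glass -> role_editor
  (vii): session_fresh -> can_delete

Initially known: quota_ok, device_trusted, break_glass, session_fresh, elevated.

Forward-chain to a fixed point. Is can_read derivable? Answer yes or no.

no

Round 1: (i) [elevated AND device_trusted AND quota_ok -> can_invite]; (v) [break_glass AND device_trusted -> audit_required]; (vii) [session_fresh -> can_delete]. Adds can_invite, audit_required, can_delete.
Round 2: (ii) [audit_required AND can_invite -> export_allowed]; (vi) [audit_required AND break_glass -> role_editor]. Adds export_allowed, role_editor.
Round 3: (iv) [export_allowed -> mfa_enrolled]. Adds mfa_enrolled.
Fixed point reached. can_read is concluded only by (iii); (iii) needs owner (never derived).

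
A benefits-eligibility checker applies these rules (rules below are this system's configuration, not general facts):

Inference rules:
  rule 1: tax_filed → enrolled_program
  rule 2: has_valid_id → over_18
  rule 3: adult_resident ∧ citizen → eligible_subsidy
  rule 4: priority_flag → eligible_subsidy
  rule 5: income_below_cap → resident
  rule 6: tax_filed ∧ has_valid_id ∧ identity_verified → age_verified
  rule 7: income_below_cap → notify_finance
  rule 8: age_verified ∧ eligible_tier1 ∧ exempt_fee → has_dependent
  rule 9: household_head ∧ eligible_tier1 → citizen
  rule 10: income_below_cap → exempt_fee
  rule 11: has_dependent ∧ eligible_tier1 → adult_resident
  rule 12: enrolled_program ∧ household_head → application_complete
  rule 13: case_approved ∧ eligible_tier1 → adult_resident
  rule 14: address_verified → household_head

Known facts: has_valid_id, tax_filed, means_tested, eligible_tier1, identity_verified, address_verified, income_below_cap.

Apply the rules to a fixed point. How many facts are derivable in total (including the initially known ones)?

Round 1: rule 1 [tax_filed → enrolled_program]; rule 2 [has_valid_id → over_18]; rule 5 [income_below_cap → resident]; rule 6 [tax_filed ∧ has_valid_id ∧ identity_verified → age_verified]; rule 7 [income_below_cap → notify_finance]; rule 10 [income_below_cap → exempt_fee]; rule 14 [address_verified → household_head]. New: enrolled_program, over_18, resident, age_verified, notify_finance, exempt_fee, household_head.
Round 2: rule 8 [age_verified ∧ eligible_tier1 ∧ exempt_fee → has_dependent]; rule 9 [household_head ∧ eligible_tier1 → citizen]; rule 12 [enrolled_program ∧ household_head → application_complete]. New: has_dependent, citizen, application_complete.
Round 3: rule 11 [has_dependent ∧ eligible_tier1 → adult_resident]. New: adult_resident.
Round 4: rule 3 [adult_resident ∧ citizen → eligible_subsidy]. New: eligible_subsidy.
Closure: {address_verified, adult_resident, age_verified, application_complete, citizen, eligible_subsidy, eligible_tier1, enrolled_program, exempt_fee, has_dependent, has_valid_id, household_head, identity_verified, income_below_cap, means_tested, notify_finance, over_18, resident, tax_filed} — 19 facts.

19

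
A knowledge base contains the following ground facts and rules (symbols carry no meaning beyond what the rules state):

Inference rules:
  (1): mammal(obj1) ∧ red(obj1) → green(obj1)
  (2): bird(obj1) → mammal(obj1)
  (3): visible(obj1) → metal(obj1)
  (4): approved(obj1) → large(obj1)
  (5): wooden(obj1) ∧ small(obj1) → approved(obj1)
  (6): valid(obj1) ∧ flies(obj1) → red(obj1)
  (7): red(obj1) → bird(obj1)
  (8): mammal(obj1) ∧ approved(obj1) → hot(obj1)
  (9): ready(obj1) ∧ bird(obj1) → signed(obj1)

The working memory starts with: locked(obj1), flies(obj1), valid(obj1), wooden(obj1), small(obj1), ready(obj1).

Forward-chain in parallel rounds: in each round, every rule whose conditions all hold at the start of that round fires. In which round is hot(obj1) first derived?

4

Round 1 — (5), (6), derive approved(obj1), red(obj1).
Round 2 — (4), (7), derive large(obj1), bird(obj1).
Round 3 — (2), (9), derive mammal(obj1), signed(obj1).
Round 4 — (1), (8), derive green(obj1), hot(obj1).
hot(obj1) first appears in round 4.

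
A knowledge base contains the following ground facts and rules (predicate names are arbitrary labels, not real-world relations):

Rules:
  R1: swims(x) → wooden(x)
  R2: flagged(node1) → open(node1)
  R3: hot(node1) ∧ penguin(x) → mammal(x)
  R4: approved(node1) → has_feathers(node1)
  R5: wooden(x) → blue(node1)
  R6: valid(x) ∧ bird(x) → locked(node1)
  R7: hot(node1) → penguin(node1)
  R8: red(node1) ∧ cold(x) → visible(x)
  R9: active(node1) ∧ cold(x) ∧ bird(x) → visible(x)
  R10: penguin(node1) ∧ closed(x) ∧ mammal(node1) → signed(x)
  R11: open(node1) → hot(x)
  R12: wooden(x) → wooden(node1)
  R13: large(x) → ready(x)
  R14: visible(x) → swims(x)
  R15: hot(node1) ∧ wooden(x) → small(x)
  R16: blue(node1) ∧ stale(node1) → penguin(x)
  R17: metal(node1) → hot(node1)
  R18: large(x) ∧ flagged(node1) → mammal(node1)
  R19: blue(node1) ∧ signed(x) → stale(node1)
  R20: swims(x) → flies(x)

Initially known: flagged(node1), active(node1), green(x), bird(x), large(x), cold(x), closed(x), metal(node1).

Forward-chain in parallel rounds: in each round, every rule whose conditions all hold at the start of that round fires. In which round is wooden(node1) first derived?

Round 1 fires R2, R9, R13, R17, R18, giving open(node1), visible(x), ready(x), hot(node1), mammal(node1).
Round 2 fires R7, R11, R14, giving penguin(node1), hot(x), swims(x).
Round 3 fires R1, R10, R20, giving wooden(x), signed(x), flies(x).
Round 4 fires R5, R12, R15, giving blue(node1), wooden(node1), small(x).
wooden(node1) first appears in round 4.

4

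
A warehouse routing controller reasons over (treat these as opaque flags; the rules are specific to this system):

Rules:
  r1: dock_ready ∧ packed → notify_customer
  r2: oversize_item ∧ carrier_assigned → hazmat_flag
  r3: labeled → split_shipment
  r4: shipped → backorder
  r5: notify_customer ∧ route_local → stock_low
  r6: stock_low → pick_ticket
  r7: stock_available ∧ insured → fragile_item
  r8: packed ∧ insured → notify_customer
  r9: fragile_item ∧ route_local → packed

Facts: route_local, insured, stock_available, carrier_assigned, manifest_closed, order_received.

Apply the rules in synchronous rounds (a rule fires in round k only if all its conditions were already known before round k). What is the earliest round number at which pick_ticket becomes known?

Round 1 — r7, derive fragile_item.
Round 2 — r9, derive packed.
Round 3 — r8, derive notify_customer.
Round 4 — r5, derive stock_low.
Round 5 — r6, derive pick_ticket.
pick_ticket first appears in round 5.

5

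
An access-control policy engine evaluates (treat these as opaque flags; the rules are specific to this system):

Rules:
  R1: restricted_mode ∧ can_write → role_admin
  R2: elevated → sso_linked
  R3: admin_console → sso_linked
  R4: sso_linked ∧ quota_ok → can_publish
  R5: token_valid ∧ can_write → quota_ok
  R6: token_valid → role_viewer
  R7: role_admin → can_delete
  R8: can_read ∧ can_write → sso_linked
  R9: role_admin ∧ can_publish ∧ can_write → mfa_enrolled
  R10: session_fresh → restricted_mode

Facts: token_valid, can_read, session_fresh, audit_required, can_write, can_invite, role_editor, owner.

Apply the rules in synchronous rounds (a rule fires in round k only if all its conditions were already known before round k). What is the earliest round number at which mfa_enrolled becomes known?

Round 1: R5 [token_valid ∧ can_write → quota_ok]; R6 [token_valid → role_viewer]; R8 [can_read ∧ can_write → sso_linked]; R10 [session_fresh → restricted_mode]. New: quota_ok, role_viewer, sso_linked, restricted_mode.
Round 2: R1 [restricted_mode ∧ can_write → role_admin]; R4 [sso_linked ∧ quota_ok → can_publish]. New: role_admin, can_publish.
Round 3: R7 [role_admin → can_delete]; R9 [role_admin ∧ can_publish ∧ can_write → mfa_enrolled]. New: can_delete, mfa_enrolled.
mfa_enrolled first appears in round 3.

3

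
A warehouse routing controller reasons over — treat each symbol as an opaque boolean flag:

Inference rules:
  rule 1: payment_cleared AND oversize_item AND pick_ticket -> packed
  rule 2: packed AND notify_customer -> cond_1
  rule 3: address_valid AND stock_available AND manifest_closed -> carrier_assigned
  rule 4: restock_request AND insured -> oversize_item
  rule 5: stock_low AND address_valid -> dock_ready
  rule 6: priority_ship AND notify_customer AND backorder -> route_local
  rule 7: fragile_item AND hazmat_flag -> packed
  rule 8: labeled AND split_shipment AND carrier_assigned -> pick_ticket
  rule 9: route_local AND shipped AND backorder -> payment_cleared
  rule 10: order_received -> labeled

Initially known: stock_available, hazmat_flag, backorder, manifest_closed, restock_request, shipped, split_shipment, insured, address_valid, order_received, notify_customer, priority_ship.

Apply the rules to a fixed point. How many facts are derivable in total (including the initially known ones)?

[1] rule 3 [address_valid AND stock_available AND manifest_closed -> carrier_assigned]; rule 4 [restock_request AND insured -> oversize_item]; rule 6 [priority_ship AND notify_customer AND backorder -> route_local]; rule 10 [order_received -> labeled]. ⇒ new: carrier_assigned, oversize_item, route_local, labeled.
[2] rule 8 [labeled AND split_shipment AND carrier_assigned -> pick_ticket]; rule 9 [route_local AND shipped AND backorder -> payment_cleared]. ⇒ new: pick_ticket, payment_cleared.
[3] rule 1 [payment_cleared AND oversize_item AND pick_ticket -> packed]. ⇒ new: packed.
[4] rule 2 [packed AND notify_customer -> cond_1]. ⇒ new: cond_1.
Closure: {address_valid, backorder, carrier_assigned, cond_1, hazmat_flag, insured, labeled, manifest_closed, notify_customer, order_received, oversize_item, packed, payment_cleared, pick_ticket, priority_ship, restock_request, route_local, shipped, split_shipment, stock_available} — 20 facts.

20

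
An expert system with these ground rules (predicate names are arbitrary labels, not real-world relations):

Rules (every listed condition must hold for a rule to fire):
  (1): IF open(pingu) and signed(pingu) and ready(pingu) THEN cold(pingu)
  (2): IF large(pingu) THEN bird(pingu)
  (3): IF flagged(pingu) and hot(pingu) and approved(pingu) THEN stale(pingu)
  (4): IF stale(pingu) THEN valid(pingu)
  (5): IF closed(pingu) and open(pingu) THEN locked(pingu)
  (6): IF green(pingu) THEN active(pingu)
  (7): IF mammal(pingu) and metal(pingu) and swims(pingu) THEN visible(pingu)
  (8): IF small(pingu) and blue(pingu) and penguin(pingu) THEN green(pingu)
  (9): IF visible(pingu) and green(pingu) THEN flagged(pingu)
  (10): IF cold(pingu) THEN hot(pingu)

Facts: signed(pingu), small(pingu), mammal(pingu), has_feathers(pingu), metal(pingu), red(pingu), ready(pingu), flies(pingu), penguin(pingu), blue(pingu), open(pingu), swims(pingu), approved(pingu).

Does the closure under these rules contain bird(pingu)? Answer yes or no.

no

Round 1 fires (1), (7), (8), giving cold(pingu), visible(pingu), green(pingu).
Round 2 fires (6), (9), (10), giving active(pingu), flagged(pingu), hot(pingu).
Round 3 fires (3), giving stale(pingu).
Round 4 fires (4), giving valid(pingu).
Fixed point reached. bird(pingu) is concluded only by (2); (2) needs large(pingu) (never derived).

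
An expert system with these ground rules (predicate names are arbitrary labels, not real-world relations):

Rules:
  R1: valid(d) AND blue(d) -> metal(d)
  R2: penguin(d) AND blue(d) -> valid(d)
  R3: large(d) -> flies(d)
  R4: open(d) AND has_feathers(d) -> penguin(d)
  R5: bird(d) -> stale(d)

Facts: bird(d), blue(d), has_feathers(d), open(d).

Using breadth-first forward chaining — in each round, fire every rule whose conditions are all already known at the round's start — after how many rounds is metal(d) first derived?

[1] R4 [open(d) AND has_feathers(d) -> penguin(d)]; R5 [bird(d) -> stale(d)]. ⇒ new: penguin(d), stale(d).
[2] R2 [penguin(d) AND blue(d) -> valid(d)]. ⇒ new: valid(d).
[3] R1 [valid(d) AND blue(d) -> metal(d)]. ⇒ new: metal(d).
metal(d) first appears in round 3.

3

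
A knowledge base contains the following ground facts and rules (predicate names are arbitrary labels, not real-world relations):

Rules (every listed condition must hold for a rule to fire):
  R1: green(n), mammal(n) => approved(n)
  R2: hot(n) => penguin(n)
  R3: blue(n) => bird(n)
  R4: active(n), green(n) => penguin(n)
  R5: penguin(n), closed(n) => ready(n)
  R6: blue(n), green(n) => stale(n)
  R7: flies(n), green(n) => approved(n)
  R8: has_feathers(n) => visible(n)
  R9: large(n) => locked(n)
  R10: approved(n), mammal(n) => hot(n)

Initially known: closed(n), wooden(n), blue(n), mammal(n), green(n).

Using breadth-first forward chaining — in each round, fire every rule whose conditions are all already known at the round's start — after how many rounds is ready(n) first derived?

4

Round 1 — R1, R3, R6, derive approved(n), bird(n), stale(n).
Round 2 — R10, derive hot(n).
Round 3 — R2, derive penguin(n).
Round 4 — R5, derive ready(n).
ready(n) first appears in round 4.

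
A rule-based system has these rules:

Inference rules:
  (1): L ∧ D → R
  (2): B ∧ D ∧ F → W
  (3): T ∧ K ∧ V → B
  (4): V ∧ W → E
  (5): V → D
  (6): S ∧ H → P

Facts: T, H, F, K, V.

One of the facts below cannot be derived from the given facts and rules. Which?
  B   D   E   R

R

Round 1: (3) [T ∧ K ∧ V → B]; (5) [V → D]. Adds B, D.
Round 2: (2) [B ∧ D ∧ F → W]. Adds W.
Round 3: (4) [V ∧ W → E]. Adds E.
Derived: D (round 1), E (round 3), B (round 1). R never appears in any round.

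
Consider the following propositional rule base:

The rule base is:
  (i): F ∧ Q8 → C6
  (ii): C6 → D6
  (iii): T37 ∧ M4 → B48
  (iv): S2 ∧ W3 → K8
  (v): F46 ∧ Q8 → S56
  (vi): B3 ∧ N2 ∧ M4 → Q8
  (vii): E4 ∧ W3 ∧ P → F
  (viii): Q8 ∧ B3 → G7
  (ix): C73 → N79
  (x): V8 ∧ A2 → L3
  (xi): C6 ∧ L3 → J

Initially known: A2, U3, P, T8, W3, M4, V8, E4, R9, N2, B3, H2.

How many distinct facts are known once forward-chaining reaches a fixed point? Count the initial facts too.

Round 1 fires (vi), (vii), (x), giving Q8, F, L3.
Round 2 fires (i), (viii), giving C6, G7.
Round 3 fires (ii), (xi), giving D6, J.
Closure: {A2, B3, C6, D6, E4, F, G7, H2, J, L3, M4, N2, P, Q8, R9, T8, U3, V8, W3} — 19 facts.

19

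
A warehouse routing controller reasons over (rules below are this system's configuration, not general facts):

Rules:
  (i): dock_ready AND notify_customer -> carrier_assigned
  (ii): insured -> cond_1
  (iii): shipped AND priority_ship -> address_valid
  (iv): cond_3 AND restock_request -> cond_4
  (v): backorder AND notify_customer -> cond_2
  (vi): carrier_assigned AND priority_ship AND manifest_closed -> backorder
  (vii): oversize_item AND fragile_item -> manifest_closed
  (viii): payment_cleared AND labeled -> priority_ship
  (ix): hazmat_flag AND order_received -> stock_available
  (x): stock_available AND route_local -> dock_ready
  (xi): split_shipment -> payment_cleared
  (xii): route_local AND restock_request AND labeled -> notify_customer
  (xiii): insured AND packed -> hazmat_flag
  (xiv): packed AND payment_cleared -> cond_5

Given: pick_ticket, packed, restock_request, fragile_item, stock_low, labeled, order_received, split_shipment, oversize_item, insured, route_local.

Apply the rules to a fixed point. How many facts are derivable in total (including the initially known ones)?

[1] (ii) [insured -> cond_1]; (vii) [oversize_item AND fragile_item -> manifest_closed]; (xi) [split_shipment -> payment_cleared]; (xii) [route_local AND restock_request AND labeled -> notify_customer]; (xiii) [insured AND packed -> hazmat_flag]. ⇒ new: cond_1, manifest_closed, payment_cleared, notify_customer, hazmat_flag.
[2] (viii) [payment_cleared AND labeled -> priority_ship]; (ix) [hazmat_flag AND order_received -> stock_available]; (xiv) [packed AND payment_cleared -> cond_5]. ⇒ new: priority_ship, stock_available, cond_5.
[3] (x) [stock_available AND route_local -> dock_ready]. ⇒ new: dock_ready.
[4] (i) [dock_ready AND notify_customer -> carrier_assigned]. ⇒ new: carrier_assigned.
[5] (vi) [carrier_assigned AND priority_ship AND manifest_closed -> backorder]. ⇒ new: backorder.
[6] (v) [backorder AND notify_customer -> cond_2]. ⇒ new: cond_2.
Closure: {backorder, carrier_assigned, cond_1, cond_2, cond_5, dock_ready, fragile_item, hazmat_flag, insured, labeled, manifest_closed, notify_customer, order_received, oversize_item, packed, payment_cleared, pick_ticket, priority_ship, restock_request, route_local, split_shipment, stock_available, stock_low} — 23 facts.

23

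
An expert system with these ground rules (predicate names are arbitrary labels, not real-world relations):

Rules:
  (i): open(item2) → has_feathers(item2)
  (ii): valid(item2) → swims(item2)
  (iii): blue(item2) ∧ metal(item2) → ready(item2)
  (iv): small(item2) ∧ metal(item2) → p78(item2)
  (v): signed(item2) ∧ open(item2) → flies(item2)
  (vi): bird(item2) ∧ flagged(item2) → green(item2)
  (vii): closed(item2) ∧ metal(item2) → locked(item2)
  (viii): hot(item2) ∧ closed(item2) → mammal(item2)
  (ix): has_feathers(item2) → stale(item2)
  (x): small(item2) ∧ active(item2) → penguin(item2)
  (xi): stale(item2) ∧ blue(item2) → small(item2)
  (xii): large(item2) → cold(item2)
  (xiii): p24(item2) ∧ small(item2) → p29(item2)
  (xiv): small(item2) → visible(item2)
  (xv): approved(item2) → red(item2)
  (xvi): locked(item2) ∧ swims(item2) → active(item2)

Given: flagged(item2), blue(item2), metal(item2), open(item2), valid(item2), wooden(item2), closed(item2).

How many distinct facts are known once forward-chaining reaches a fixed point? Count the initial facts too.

Round 1 — (i), (ii), (iii), (vii), derive has_feathers(item2), swims(item2), ready(item2), locked(item2).
Round 2 — (ix), (xvi), derive stale(item2), active(item2).
Round 3 — (xi), derive small(item2).
Round 4 — (iv), (x), (xiv), derive p78(item2), penguin(item2), visible(item2).
Closure: {active(item2), blue(item2), closed(item2), flagged(item2), has_feathers(item2), locked(item2), metal(item2), open(item2), p78(item2), penguin(item2), ready(item2), small(item2), stale(item2), swims(item2), valid(item2), visible(item2), wooden(item2)} — 17 facts.

17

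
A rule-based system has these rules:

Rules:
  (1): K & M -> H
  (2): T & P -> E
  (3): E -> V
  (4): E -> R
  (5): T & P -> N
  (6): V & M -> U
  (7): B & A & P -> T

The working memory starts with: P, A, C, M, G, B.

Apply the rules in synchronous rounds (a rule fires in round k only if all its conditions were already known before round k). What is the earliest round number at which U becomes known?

Round 1 fires (7), giving T.
Round 2 fires (2), (5), giving E, N.
Round 3 fires (3), (4), giving V, R.
Round 4 fires (6), giving U.
U first appears in round 4.

4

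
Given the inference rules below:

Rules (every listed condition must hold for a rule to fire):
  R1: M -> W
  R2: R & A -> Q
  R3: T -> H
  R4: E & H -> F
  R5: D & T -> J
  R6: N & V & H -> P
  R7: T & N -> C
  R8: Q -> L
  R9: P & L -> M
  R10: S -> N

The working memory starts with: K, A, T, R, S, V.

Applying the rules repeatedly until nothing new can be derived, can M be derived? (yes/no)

Round 1 — R2, R3, R10, derive Q, H, N.
Round 2 — R6, R7, R8, derive P, C, L.
Round 3 — R9, derive M.
Round 4 — R1, derive W.
M appears in round 3, so it is derivable.

yes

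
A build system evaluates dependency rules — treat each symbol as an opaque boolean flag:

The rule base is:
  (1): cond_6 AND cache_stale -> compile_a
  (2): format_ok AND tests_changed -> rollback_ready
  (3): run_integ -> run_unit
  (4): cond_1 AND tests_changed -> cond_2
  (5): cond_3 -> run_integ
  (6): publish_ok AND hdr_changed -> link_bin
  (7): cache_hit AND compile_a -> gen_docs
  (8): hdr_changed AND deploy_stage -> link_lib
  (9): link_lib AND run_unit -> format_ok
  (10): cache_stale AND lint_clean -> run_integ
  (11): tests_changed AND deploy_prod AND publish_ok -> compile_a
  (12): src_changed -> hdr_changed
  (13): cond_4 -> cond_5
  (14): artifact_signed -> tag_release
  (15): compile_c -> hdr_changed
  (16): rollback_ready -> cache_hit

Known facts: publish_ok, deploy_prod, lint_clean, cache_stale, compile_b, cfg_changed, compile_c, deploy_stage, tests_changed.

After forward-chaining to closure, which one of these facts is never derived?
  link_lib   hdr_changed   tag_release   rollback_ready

Round 1: (10) [cache_stale AND lint_clean -> run_integ]; (11) [tests_changed AND deploy_prod AND publish_ok -> compile_a]; (15) [compile_c -> hdr_changed]. New: run_integ, compile_a, hdr_changed.
Round 2: (3) [run_integ -> run_unit]; (6) [publish_ok AND hdr_changed -> link_bin]; (8) [hdr_changed AND deploy_stage -> link_lib]. New: run_unit, link_bin, link_lib.
Round 3: (9) [link_lib AND run_unit -> format_ok]. New: format_ok.
Round 4: (2) [format_ok AND tests_changed -> rollback_ready]. New: rollback_ready.
Round 5: (16) [rollback_ready -> cache_hit]. New: cache_hit.
Round 6: (7) [cache_hit AND compile_a -> gen_docs]. New: gen_docs.
Derived: hdr_changed (round 1), rollback_ready (round 4), link_lib (round 2). tag_release never appears in any round.

tag_release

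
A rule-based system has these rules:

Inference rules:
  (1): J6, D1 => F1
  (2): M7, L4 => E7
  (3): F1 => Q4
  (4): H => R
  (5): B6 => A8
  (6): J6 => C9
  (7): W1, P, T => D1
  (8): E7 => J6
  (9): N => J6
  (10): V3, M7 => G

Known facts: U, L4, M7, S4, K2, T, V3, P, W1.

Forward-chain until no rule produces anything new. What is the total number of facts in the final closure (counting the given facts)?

Round 1 fires (2), (7), (10), giving E7, D1, G.
Round 2 fires (8), giving J6.
Round 3 fires (1), (6), giving F1, C9.
Round 4 fires (3), giving Q4.
Closure: {C9, D1, E7, F1, G, J6, K2, L4, M7, P, Q4, S4, T, U, V3, W1} — 16 facts.

16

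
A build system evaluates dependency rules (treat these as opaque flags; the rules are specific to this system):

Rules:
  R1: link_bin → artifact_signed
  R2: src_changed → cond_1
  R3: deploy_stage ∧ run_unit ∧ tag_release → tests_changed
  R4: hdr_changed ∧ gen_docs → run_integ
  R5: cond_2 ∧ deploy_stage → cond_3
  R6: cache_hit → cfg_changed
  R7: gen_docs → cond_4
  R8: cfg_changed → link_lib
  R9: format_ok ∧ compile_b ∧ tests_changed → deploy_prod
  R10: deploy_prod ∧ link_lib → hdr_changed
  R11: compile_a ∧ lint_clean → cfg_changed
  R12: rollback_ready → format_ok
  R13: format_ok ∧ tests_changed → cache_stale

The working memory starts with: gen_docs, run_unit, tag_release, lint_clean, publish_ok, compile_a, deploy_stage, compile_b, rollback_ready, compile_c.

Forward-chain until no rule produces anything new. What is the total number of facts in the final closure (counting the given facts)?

19

Round 1: R3 [deploy_stage ∧ run_unit ∧ tag_release → tests_changed]; R7 [gen_docs → cond_4]; R11 [compile_a ∧ lint_clean → cfg_changed]; R12 [rollback_ready → format_ok]. New: tests_changed, cond_4, cfg_changed, format_ok.
Round 2: R8 [cfg_changed → link_lib]; R9 [format_ok ∧ compile_b ∧ tests_changed → deploy_prod]; R13 [format_ok ∧ tests_changed → cache_stale]. New: link_lib, deploy_prod, cache_stale.
Round 3: R10 [deploy_prod ∧ link_lib → hdr_changed]. New: hdr_changed.
Round 4: R4 [hdr_changed ∧ gen_docs → run_integ]. New: run_integ.
Closure: {cache_stale, cfg_changed, compile_a, compile_b, compile_c, cond_4, deploy_prod, deploy_stage, format_ok, gen_docs, hdr_changed, link_lib, lint_clean, publish_ok, rollback_ready, run_integ, run_unit, tag_release, tests_changed} — 19 facts.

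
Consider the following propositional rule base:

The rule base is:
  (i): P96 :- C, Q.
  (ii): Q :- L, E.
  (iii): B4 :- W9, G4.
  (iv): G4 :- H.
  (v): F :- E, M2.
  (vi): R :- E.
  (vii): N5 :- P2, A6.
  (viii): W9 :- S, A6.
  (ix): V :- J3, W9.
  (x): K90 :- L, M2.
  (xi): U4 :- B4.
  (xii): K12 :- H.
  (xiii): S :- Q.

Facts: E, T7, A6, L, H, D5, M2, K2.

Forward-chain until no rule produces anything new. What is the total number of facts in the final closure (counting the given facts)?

Round 1: (ii) [Q :- L, E.]; (iv) [G4 :- H.]; (v) [F :- E, M2.]; (vi) [R :- E.]; (x) [K90 :- L, M2.]; (xii) [K12 :- H.]. New: Q, G4, F, R, K90, K12.
Round 2: (xiii) [S :- Q.]. New: S.
Round 3: (viii) [W9 :- S, A6.]. New: W9.
Round 4: (iii) [B4 :- W9, G4.]. New: B4.
Round 5: (xi) [U4 :- B4.]. New: U4.
Closure: {A6, B4, D5, E, F, G4, H, K12, K2, K90, L, M2, Q, R, S, T7, U4, W9} — 18 facts.

18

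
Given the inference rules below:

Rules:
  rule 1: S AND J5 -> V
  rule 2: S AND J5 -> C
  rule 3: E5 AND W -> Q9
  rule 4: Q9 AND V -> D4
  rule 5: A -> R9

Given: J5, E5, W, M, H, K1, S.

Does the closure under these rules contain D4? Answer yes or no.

yes

Round 1 fires rule 1, rule 2, rule 3, giving V, C, Q9.
Round 2 fires rule 4, giving D4.
D4 appears in round 2, so it is derivable.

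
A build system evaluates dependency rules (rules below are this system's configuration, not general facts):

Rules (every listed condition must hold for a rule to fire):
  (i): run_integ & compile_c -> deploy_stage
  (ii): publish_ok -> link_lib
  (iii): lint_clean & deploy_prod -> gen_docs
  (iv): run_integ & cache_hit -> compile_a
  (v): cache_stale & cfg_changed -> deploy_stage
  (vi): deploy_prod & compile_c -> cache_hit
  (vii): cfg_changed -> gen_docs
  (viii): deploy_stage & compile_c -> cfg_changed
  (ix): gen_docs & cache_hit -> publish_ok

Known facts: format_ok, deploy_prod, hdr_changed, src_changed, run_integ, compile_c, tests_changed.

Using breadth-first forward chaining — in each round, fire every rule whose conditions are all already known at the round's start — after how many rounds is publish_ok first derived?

4

[1] (i) [run_integ & compile_c -> deploy_stage]; (vi) [deploy_prod & compile_c -> cache_hit]. ⇒ new: deploy_stage, cache_hit.
[2] (iv) [run_integ & cache_hit -> compile_a]; (viii) [deploy_stage & compile_c -> cfg_changed]. ⇒ new: compile_a, cfg_changed.
[3] (vii) [cfg_changed -> gen_docs]. ⇒ new: gen_docs.
[4] (ix) [gen_docs & cache_hit -> publish_ok]. ⇒ new: publish_ok.
publish_ok first appears in round 4.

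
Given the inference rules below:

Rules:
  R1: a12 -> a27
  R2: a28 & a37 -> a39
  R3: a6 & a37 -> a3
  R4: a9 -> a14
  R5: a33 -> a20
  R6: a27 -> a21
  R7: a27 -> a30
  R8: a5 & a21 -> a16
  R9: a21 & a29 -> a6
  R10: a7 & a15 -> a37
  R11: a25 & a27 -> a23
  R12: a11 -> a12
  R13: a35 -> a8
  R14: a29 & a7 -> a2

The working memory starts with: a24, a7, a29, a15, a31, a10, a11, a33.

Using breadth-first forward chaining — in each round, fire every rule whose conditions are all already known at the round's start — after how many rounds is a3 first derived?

Round 1: R5 [a33 -> a20]; R10 [a7 & a15 -> a37]; R12 [a11 -> a12]; R14 [a29 & a7 -> a2]. New: a20, a37, a12, a2.
Round 2: R1 [a12 -> a27]. New: a27.
Round 3: R6 [a27 -> a21]; R7 [a27 -> a30]. New: a21, a30.
Round 4: R9 [a21 & a29 -> a6]. New: a6.
Round 5: R3 [a6 & a37 -> a3]. New: a3.
a3 first appears in round 5.

5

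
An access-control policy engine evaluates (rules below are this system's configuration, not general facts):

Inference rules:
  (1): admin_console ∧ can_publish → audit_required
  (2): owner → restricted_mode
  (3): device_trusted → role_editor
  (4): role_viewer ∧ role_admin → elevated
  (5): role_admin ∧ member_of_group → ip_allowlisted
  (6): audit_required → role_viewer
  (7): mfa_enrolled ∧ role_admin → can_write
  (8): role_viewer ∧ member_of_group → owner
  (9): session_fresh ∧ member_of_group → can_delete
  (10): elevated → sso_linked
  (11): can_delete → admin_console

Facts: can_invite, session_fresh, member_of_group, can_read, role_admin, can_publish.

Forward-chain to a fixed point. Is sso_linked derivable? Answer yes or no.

Round 1: (5) [role_admin ∧ member_of_group → ip_allowlisted]; (9) [session_fresh ∧ member_of_group → can_delete]. New: ip_allowlisted, can_delete.
Round 2: (11) [can_delete → admin_console]. New: admin_console.
Round 3: (1) [admin_console ∧ can_publish → audit_required]. New: audit_required.
Round 4: (6) [audit_required → role_viewer]. New: role_viewer.
Round 5: (4) [role_viewer ∧ role_admin → elevated]; (8) [role_viewer ∧ member_of_group → owner]. New: elevated, owner.
Round 6: (2) [owner → restricted_mode]; (10) [elevated → sso_linked]. New: restricted_mode, sso_linked.
sso_linked appears in round 6, so it is derivable.

yes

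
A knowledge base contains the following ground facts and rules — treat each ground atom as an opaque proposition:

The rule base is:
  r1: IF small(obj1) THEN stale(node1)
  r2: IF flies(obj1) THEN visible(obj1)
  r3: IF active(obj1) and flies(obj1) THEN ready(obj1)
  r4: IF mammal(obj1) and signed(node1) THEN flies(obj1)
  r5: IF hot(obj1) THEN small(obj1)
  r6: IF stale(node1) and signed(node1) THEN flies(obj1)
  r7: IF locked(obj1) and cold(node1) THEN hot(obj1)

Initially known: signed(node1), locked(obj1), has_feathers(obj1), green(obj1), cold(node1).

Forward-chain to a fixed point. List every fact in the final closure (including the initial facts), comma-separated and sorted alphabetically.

[1] r7 [IF locked(obj1) and cold(node1) THEN hot(obj1)]. ⇒ new: hot(obj1).
[2] r5 [IF hot(obj1) THEN small(obj1)]. ⇒ new: small(obj1).
[3] r1 [IF small(obj1) THEN stale(node1)]. ⇒ new: stale(node1).
[4] r6 [IF stale(node1) and signed(node1) THEN flies(obj1)]. ⇒ new: flies(obj1).
[5] r2 [IF flies(obj1) THEN visible(obj1)]. ⇒ new: visible(obj1).

cold(node1), flies(obj1), green(obj1), has_feathers(obj1), hot(obj1), locked(obj1), signed(node1), small(obj1), stale(node1), visible(obj1)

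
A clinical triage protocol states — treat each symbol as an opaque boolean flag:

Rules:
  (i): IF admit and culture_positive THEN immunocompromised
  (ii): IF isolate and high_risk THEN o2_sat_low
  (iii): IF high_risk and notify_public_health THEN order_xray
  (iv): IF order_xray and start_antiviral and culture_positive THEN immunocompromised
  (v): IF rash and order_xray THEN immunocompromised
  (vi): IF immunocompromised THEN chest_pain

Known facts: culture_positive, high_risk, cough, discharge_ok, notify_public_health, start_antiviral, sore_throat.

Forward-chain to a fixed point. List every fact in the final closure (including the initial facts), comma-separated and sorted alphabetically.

Round 1: (iii) [IF high_risk and notify_public_health THEN order_xray]. New: order_xray.
Round 2: (iv) [IF order_xray and start_antiviral and culture_positive THEN immunocompromised]. New: immunocompromised.
Round 3: (vi) [IF immunocompromised THEN chest_pain]. New: chest_pain.

chest_pain, cough, culture_positive, discharge_ok, high_risk, immunocompromised, notify_public_health, order_xray, sore_throat, start_antiviral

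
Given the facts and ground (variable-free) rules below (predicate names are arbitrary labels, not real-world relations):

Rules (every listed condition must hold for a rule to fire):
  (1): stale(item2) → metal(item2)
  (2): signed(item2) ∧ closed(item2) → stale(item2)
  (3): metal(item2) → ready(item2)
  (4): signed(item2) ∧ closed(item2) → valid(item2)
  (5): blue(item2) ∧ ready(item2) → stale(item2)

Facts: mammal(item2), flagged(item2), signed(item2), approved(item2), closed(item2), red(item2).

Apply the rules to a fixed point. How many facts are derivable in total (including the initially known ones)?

Round 1 fires (2), (4), giving stale(item2), valid(item2).
Round 2 fires (1), giving metal(item2).
Round 3 fires (3), giving ready(item2).
Closure: {approved(item2), closed(item2), flagged(item2), mammal(item2), metal(item2), ready(item2), red(item2), signed(item2), stale(item2), valid(item2)} — 10 facts.

10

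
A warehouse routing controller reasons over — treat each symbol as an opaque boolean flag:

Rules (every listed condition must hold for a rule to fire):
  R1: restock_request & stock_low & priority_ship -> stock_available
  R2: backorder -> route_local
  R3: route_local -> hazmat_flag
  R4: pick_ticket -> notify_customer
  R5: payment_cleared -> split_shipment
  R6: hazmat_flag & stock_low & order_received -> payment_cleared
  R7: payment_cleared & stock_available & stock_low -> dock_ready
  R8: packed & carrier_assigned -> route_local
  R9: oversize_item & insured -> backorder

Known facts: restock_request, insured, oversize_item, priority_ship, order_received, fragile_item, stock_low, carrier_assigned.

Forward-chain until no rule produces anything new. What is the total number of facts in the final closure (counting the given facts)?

Round 1 — R1, R9, derive stock_available, backorder.
Round 2 — R2, derive route_local.
Round 3 — R3, derive hazmat_flag.
Round 4 — R6, derive payment_cleared.
Round 5 — R5, R7, derive split_shipment, dock_ready.
Closure: {backorder, carrier_assigned, dock_ready, fragile_item, hazmat_flag, insured, order_received, oversize_item, payment_cleared, priority_ship, restock_request, route_local, split_shipment, stock_available, stock_low} — 15 facts.

15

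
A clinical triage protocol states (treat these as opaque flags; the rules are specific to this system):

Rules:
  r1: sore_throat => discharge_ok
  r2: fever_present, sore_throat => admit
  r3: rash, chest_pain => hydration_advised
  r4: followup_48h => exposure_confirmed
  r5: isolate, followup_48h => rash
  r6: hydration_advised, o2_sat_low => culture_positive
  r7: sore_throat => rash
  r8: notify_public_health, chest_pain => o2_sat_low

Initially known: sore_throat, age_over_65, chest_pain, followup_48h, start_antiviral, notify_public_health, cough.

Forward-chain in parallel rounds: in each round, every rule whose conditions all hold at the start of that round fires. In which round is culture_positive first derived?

Round 1 — r1, r4, r7, r8, derive discharge_ok, exposure_confirmed, rash, o2_sat_low.
Round 2 — r3, derive hydration_advised.
Round 3 — r6, derive culture_positive.
culture_positive first appears in round 3.

3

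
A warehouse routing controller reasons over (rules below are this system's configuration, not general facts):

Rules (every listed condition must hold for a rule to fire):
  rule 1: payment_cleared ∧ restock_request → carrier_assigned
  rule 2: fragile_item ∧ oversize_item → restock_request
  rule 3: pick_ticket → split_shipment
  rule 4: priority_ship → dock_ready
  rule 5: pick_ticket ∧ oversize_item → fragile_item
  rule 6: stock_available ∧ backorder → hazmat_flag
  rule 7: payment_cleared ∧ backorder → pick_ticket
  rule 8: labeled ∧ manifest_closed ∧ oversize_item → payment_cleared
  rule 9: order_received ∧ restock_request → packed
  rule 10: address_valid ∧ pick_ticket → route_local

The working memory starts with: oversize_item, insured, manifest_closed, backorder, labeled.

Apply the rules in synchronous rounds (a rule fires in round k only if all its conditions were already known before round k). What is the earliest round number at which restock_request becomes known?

Round 1 — rule 8, derive payment_cleared.
Round 2 — rule 7, derive pick_ticket.
Round 3 — rule 3, rule 5, derive split_shipment, fragile_item.
Round 4 — rule 2, derive restock_request.
restock_request first appears in round 4.

4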